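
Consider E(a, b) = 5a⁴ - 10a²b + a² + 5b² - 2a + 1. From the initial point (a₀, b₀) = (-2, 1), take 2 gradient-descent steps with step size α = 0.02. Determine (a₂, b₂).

(0.8157568, 1.33408)

∇E = (20a³ - 20ab + 2a - 2, -10a² + 10b)
Step 1: at (-2, 1), ∇E = (-126, -30) → (-2, 1) − 0.02·(-126, -30) = (0.52, 1.6)
Step 2: at (0.52, 1.6), ∇E = (-14.78784, 13.296) → (0.52, 1.6) − 0.02·(-14.78784, 13.296) = (0.8157568, 1.33408)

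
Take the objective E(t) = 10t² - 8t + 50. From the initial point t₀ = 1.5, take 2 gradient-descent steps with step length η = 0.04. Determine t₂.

E′(t) = 20t - 8
t₁ = 1.5 − 0.04·22 = 0.62
t₂ = 0.62 − 0.04·4.4 = 0.444

0.444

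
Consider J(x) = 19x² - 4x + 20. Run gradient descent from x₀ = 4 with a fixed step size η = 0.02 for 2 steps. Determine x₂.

J′(x) = 38x - 4
Step 1: J′(4) = 148; x₁ = 4 − 0.02·148 = 1.04
Step 2: J′(1.04) = 35.52; x₂ = 1.04 − 0.02·35.52 = 0.3296

0.3296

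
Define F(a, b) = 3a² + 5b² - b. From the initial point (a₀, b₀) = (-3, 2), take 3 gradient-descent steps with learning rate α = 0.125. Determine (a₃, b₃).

∇F = (6a, 10b - 1)
Step 1: at (-3, 2), ∇F = (-18, 19) → (-3, 2) − 0.125·(-18, 19) = (-0.75, -0.375)
Step 2: at (-0.75, -0.375), ∇F = (-4.5, -4.75) → (-0.75, -0.375) − 0.125·(-4.5, -4.75) = (-0.1875, 0.21875)
Step 3: at (-0.1875, 0.21875), ∇F = (-1.125, 1.1875) → (-0.1875, 0.21875) − 0.125·(-1.125, 1.1875) = (-0.046875, 0.0703125)

(-0.046875, 0.0703125)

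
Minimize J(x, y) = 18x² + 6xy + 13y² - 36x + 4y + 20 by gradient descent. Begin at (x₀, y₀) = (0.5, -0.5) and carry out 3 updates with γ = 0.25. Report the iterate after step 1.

∇J = (36x + 6y - 36, 6x + 26y + 4)
(x₁, y₁) = (0.5, -0.5) − 0.25·(-21, -6) = (5.75, 1)

(5.75, 1)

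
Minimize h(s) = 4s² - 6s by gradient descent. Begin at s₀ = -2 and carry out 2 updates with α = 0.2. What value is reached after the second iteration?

h′(s) = 8s - 6
s₁ = -2 − 0.2·(-22) = 2.4
s₂ = 2.4 − 0.2·13.2 = -0.24

-0.24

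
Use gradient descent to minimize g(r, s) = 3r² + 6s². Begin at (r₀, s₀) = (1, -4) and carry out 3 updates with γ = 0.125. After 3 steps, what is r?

∇g = (6r, 12s)
(r₁, s₁) = (1, -4) − 0.125·(6, -48) = (0.25, 2)
(r₂, s₂) = (0.25, 2) − 0.125·(1.5, 24) = (0.0625, -1)
(r₃, s₃) = (0.0625, -1) − 0.125·(0.375, -12) = (0.015625, 0.5)
r = 0.015625

0.015625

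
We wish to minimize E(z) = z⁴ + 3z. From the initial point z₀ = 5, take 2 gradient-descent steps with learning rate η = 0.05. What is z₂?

E′(z) = 4z³ + 3
Step 1: E′(5) = 503; z₁ = 5 − 0.05·503 = -20.15
Step 2: E′(-20.15) = -32722.4135; z₂ = -20.15 − 0.05·(-32722.4135) = 1615.970675

1615.970675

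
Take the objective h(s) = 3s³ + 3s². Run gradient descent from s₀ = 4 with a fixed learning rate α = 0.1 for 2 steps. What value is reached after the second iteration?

-152.576

h′(s) = 9s² + 6s
s₁ = 4 − 0.1·168 = -12.8
s₂ = -12.8 − 0.1·1397.76 = -152.576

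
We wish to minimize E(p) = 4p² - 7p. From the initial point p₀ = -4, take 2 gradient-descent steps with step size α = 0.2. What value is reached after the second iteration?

E′(p) = 8p - 7
Step 1: E′(-4) = -39; p₁ = -4 − 0.2·(-39) = 3.8
Step 2: E′(3.8) = 23.4; p₂ = 3.8 − 0.2·23.4 = -0.88

-0.88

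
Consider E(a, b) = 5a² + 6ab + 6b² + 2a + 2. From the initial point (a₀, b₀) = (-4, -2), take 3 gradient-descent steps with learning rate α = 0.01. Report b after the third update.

-0.80756

∇E = (10a + 6b + 2, 6a + 12b)
Step 1: at (-4, -2), ∇E = (-50, -48) → (-4, -2) − 0.01·(-50, -48) = (-3.5, -1.52)
Step 2: at (-3.5, -1.52), ∇E = (-42.12, -39.24) → (-3.5, -1.52) − 0.01·(-42.12, -39.24) = (-3.0788, -1.1276)
Step 3: at (-3.0788, -1.1276), ∇E = (-35.5536, -32.004) → (-3.0788, -1.1276) − 0.01·(-35.5536, -32.004) = (-2.723264, -0.80756)
b = -0.80756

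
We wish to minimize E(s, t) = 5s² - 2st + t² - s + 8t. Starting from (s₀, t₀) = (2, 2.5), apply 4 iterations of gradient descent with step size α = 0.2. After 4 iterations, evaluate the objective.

-3.39717568

∇E = (10s - 2t - 1, -2s + 2t + 8)
(s₁, t₁) = (2, 2.5) − 0.2·(14, 9) = (-0.8, 0.7)
(s₂, t₂) = (-0.8, 0.7) − 0.2·(-10.4, 11) = (1.28, -1.5)
(s₃, t₃) = (1.28, -1.5) − 0.2·(14.8, 2.44) = (-1.68, -1.988)
(s₄, t₄) = (-1.68, -1.988) − 0.2·(-13.824, 7.384) = (1.0848, -3.4648)
E(1.0848, -3.4648) = -3.39717568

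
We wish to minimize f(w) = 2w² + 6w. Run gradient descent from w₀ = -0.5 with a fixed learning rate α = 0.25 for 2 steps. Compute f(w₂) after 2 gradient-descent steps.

f′(w) = 4w + 6
w₁ = -0.5 − 0.25·4 = -1.5
w₂ = -1.5 − 0.25·0 = -1.5
f(-1.5) = -4.5

-4.5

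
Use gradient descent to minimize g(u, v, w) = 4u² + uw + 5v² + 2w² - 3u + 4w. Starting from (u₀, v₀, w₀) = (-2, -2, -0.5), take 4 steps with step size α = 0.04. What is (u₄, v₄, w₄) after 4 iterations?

∇g = (8u + w - 3, 10v, u + 4w + 4)
Step 1: at (-2, -2, -0.5), ∇g = (-19.5, -20, 0) → (-2, -2, -0.5) − 0.04·(-19.5, -20, 0) = (-1.22, -1.2, -0.5)
Step 2: at (-1.22, -1.2, -0.5), ∇g = (-13.26, -12, 0.78) → (-1.22, -1.2, -0.5) − 0.04·(-13.26, -12, 0.78) = (-0.6896, -0.72, -0.5312)
Step 3: at (-0.6896, -0.72, -0.5312), ∇g = (-9.048, -7.2, 1.1856) → (-0.6896, -0.72, -0.5312) − 0.04·(-9.048, -7.2, 1.1856) = (-0.32768, -0.432, -0.578624)
Step 4: at (-0.32768, -0.432, -0.578624), ∇g = (-6.200064, -4.32, 1.357824) → (-0.32768, -0.432, -0.578624) − 0.04·(-6.200064, -4.32, 1.357824) = (-0.07967744, -0.2592, -0.63293696)

(-0.07967744, -0.2592, -0.63293696)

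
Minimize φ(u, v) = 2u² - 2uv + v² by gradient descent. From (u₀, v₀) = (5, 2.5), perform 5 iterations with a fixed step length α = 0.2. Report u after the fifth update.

∇φ = (4u - 2v, -2u + 2v)
(u₁, v₁) = (5, 2.5) − 0.2·(15, -5) = (2, 3.5)
(u₂, v₂) = (2, 3.5) − 0.2·(1, 3) = (1.8, 2.9)
(u₃, v₃) = (1.8, 2.9) − 0.2·(1.4, 2.2) = (1.52, 2.46)
(u₄, v₄) = (1.52, 2.46) − 0.2·(1.16, 1.88) = (1.288, 2.084)
(u₅, v₅) = (1.288, 2.084) − 0.2·(0.984, 1.592) = (1.0912, 1.7656)
u = 1.0912

1.0912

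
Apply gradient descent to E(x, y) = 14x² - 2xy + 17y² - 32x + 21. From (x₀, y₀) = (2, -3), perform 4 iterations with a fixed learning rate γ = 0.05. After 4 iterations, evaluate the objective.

∇E = (28x - 2y - 32, -2x + 34y)
(x₁, y₁) = (2, -3) − 0.05·(30, -106) = (0.5, 2.3)
(x₂, y₂) = (0.5, 2.3) − 0.05·(-22.6, 77.2) = (1.63, -1.56)
(x₃, y₃) = (1.63, -1.56) − 0.05·(16.76, -56.3) = (0.792, 1.255)
(x₄, y₄) = (0.792, 1.255) − 0.05·(-12.334, 41.086) = (1.4087, -0.7993)
E(1.4087, -0.7993) = 16.81661581

16.81661581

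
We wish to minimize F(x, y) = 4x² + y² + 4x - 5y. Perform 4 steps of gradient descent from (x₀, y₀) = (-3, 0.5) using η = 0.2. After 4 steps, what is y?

∇F = (8x + 4, 2y - 5)
(x₁, y₁) = (-3, 0.5) − 0.2·(-20, -4) = (1, 1.3)
(x₂, y₂) = (1, 1.3) − 0.2·(12, -2.4) = (-1.4, 1.78)
(x₃, y₃) = (-1.4, 1.78) − 0.2·(-7.2, -1.44) = (0.04, 2.068)
(x₄, y₄) = (0.04, 2.068) − 0.2·(4.32, -0.864) = (-0.824, 2.2408)
y = 2.2408

2.2408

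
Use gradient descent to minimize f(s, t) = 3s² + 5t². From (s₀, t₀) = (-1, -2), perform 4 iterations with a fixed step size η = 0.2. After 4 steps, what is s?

-0.0016

∇f = (6s, 10t)
Step 1: at (-1, -2), ∇f = (-6, -20) → (-1, -2) − 0.2·(-6, -20) = (0.2, 2)
Step 2: at (0.2, 2), ∇f = (1.2, 20) → (0.2, 2) − 0.2·(1.2, 20) = (-0.04, -2)
Step 3: at (-0.04, -2), ∇f = (-0.24, -20) → (-0.04, -2) − 0.2·(-0.24, -20) = (0.008, 2)
Step 4: at (0.008, 2), ∇f = (0.048, 20) → (0.008, 2) − 0.2·(0.048, 20) = (-0.0016, -2)
s = -0.0016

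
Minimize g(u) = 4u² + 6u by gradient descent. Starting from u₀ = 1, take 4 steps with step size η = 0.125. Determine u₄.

g′(u) = 8u + 6
u₁ = 1 − 0.125·14 = -0.75
u₂ = -0.75 − 0.125·0 = -0.75
u₃ = -0.75 − 0.125·0 = -0.75
u₄ = -0.75 − 0.125·0 = -0.75

-0.75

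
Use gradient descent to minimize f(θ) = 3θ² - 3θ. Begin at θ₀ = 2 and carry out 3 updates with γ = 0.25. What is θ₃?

0.3125

f′(θ) = 6θ - 3
Step 1: f′(2) = 9; θ₁ = 2 − 0.25·9 = -0.25
Step 2: f′(-0.25) = -4.5; θ₂ = -0.25 − 0.25·(-4.5) = 0.875
Step 3: f′(0.875) = 2.25; θ₃ = 0.875 − 0.25·2.25 = 0.3125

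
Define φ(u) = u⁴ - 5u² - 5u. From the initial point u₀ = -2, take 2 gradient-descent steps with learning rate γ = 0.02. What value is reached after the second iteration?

φ′(u) = 4u³ - 10u - 5
u₁ = -2 − 0.02·(-17) = -1.66
u₂ = -1.66 − 0.02·(-6.697184) = -1.52605632

-1.52605632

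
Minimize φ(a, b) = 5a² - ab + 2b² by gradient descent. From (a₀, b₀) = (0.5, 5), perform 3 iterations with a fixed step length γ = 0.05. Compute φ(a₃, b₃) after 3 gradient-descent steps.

13.45029928125

∇φ = (10a - b, -a + 4b)
(a₁, b₁) = (0.5, 5) − 0.05·(0, 19.5) = (0.5, 4.025)
(a₂, b₂) = (0.5, 4.025) − 0.05·(0.975, 15.6) = (0.45125, 3.245)
(a₃, b₃) = (0.45125, 3.245) − 0.05·(1.2675, 12.52875) = (0.387875, 2.6185625)
φ(0.387875, 2.6185625) = 13.45029928125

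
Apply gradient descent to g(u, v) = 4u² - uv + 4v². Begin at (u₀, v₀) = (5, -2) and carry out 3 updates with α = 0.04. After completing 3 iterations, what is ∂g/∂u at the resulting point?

∇g = (8u - v, -u + 8v)
(u₁, v₁) = (5, -2) − 0.04·(42, -21) = (3.32, -1.16)
(u₂, v₂) = (3.32, -1.16) − 0.04·(27.72, -12.6) = (2.2112, -0.656)
(u₃, v₃) = (2.2112, -0.656) − 0.04·(18.3456, -7.4592) = (1.477376, -0.357632)
∂g/∂u at (1.477376, -0.357632) = 12.17664

12.17664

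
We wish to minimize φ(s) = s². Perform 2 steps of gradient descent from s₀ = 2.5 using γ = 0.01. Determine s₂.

2.401

φ′(s) = 2s
s₁ = 2.5 − 0.01·5 = 2.45
s₂ = 2.45 − 0.01·4.9 = 2.401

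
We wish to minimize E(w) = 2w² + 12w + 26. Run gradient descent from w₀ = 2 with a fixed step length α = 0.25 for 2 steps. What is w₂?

-3

E′(w) = 4w + 12
Step 1: E′(2) = 20; w₁ = 2 − 0.25·20 = -3
Step 2: E′(-3) = 0; w₂ = -3 − 0.25·0 = -3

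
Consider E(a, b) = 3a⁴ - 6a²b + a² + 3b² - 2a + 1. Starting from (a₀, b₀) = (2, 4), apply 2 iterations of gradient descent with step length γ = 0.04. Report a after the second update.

∇E = (12a³ - 12ab + 2a - 2, -6a² + 6b)
(a₁, b₁) = (2, 4) − 0.04·(2, 0) = (1.92, 4)
(a₂, b₂) = (1.92, 4) − 0.04·(-5.385344, 1.8816) = (2.13541376, 3.924736)
a = 2.13541376

2.13541376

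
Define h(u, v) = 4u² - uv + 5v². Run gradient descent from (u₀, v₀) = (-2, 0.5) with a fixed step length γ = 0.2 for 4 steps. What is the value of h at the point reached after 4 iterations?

14.87930368

∇h = (8u - v, -u + 10v)
Step 1: at (-2, 0.5), ∇h = (-16.5, 7) → (-2, 0.5) − 0.2·(-16.5, 7) = (1.3, -0.9)
Step 2: at (1.3, -0.9), ∇h = (11.3, -10.3) → (1.3, -0.9) − 0.2·(11.3, -10.3) = (-0.96, 1.16)
Step 3: at (-0.96, 1.16), ∇h = (-8.84, 12.56) → (-0.96, 1.16) − 0.2·(-8.84, 12.56) = (0.808, -1.352)
Step 4: at (0.808, -1.352), ∇h = (7.816, -14.328) → (0.808, -1.352) − 0.2·(7.816, -14.328) = (-0.7552, 1.5136)
h(-0.7552, 1.5136) = 14.87930368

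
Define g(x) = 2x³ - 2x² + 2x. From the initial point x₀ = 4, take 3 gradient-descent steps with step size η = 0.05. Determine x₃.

g′(x) = 6x² - 4x + 2
x₁ = 4 − 0.05·82 = -0.1
x₂ = -0.1 − 0.05·2.46 = -0.223
x₃ = -0.223 − 0.05·3.190374 = -0.3825187

-0.3825187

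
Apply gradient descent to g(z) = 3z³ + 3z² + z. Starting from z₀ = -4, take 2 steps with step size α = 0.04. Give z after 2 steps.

-34.890816

g′(z) = 9z² + 6z + 1
z₁ = -4 − 0.04·121 = -8.84
z₂ = -8.84 − 0.04·651.2704 = -34.890816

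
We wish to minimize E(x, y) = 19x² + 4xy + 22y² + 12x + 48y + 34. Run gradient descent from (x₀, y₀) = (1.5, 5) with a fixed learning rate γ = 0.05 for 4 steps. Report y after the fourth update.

14.9663

∇E = (38x + 4y + 12, 4x + 44y + 48)
(x₁, y₁) = (1.5, 5) − 0.05·(89, 274) = (-2.95, -8.7)
(x₂, y₂) = (-2.95, -8.7) − 0.05·(-134.9, -346.6) = (3.795, 8.63)
(x₃, y₃) = (3.795, 8.63) − 0.05·(190.73, 442.9) = (-5.7415, -13.515)
(x₄, y₄) = (-5.7415, -13.515) − 0.05·(-260.237, -569.626) = (7.27035, 14.9663)
y = 14.9663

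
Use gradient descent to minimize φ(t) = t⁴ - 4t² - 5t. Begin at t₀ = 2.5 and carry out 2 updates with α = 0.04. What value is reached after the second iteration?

1.36

φ′(t) = 4t³ - 8t - 5
t₁ = 2.5 − 0.04·37.5 = 1
t₂ = 1 − 0.04·(-9) = 1.36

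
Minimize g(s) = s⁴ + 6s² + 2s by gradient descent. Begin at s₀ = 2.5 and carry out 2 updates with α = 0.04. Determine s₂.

-0.41005568

g′(s) = 4s³ + 12s + 2
Step 1: g′(2.5) = 94.5; s₁ = 2.5 − 0.04·94.5 = -1.28
Step 2: g′(-1.28) = -21.748608; s₂ = -1.28 − 0.04·(-21.748608) = -0.41005568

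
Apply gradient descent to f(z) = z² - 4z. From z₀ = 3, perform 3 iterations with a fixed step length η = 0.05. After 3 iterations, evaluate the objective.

-3.468559

f′(z) = 2z - 4
z₁ = 3 − 0.05·2 = 2.9
z₂ = 2.9 − 0.05·1.8 = 2.81
z₃ = 2.81 − 0.05·1.62 = 2.729
f(2.729) = -3.468559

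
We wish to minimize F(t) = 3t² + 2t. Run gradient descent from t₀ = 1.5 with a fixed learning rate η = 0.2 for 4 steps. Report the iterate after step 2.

F′(t) = 6t + 2
Step 1: F′(1.5) = 11; t₁ = 1.5 − 0.2·11 = -0.7
Step 2: F′(-0.7) = -2.2; t₂ = -0.7 − 0.2·(-2.2) = -0.26

-0.26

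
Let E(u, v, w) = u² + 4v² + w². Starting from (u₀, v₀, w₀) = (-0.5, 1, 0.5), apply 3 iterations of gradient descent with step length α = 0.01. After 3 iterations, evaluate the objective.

2.868341195808

∇E = (2u, 8v, 2w)
Step 1: at (-0.5, 1, 0.5), ∇E = (-1, 8, 1) → (-0.5, 1, 0.5) − 0.01·(-1, 8, 1) = (-0.49, 0.92, 0.49)
Step 2: at (-0.49, 0.92, 0.49), ∇E = (-0.98, 7.36, 0.98) → (-0.49, 0.92, 0.49) − 0.01·(-0.98, 7.36, 0.98) = (-0.4802, 0.8464, 0.4802)
Step 3: at (-0.4802, 0.8464, 0.4802), ∇E = (-0.9604, 6.7712, 0.9604) → (-0.4802, 0.8464, 0.4802) − 0.01·(-0.9604, 6.7712, 0.9604) = (-0.470596, 0.778688, 0.470596)
E(-0.470596, 0.778688, 0.470596) = 2.868341195808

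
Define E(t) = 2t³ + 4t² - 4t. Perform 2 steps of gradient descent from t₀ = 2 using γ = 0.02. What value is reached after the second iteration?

E′(t) = 6t² + 8t - 4
Step 1: E′(2) = 36; t₁ = 2 − 0.02·36 = 1.28
Step 2: E′(1.28) = 16.0704; t₂ = 1.28 − 0.02·16.0704 = 0.958592

0.958592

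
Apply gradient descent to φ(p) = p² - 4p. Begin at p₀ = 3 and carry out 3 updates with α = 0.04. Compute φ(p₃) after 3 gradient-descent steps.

φ′(p) = 2p - 4
p₁ = 3 − 0.04·2 = 2.92
p₂ = 2.92 − 0.04·1.84 = 2.8464
p₃ = 2.8464 − 0.04·1.6928 = 2.778688
φ(2.778688) = -3.393644998656

-3.393644998656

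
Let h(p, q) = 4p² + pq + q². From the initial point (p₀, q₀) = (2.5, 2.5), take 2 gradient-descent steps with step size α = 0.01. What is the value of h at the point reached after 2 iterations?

∇h = (8p + q, p + 2q)
(p₁, q₁) = (2.5, 2.5) − 0.01·(22.5, 7.5) = (2.275, 2.425)
(p₂, q₂) = (2.275, 2.425) − 0.01·(20.625, 7.125) = (2.06875, 2.35375)
h(2.06875, 2.35375) = 27.528365625

27.528365625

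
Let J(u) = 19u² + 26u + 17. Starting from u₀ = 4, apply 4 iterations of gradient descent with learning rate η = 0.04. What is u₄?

J′(u) = 38u + 26
u₁ = 4 − 0.04·178 = -3.12
u₂ = -3.12 − 0.04·(-92.56) = 0.5824
u₃ = 0.5824 − 0.04·48.1312 = -1.342848
u₄ = -1.342848 − 0.04·(-25.028224) = -0.34171904

-0.34171904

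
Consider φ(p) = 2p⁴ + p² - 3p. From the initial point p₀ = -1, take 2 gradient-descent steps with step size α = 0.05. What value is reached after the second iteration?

-0.14785

φ′(p) = 8p³ + 2p - 3
p₁ = -1 − 0.05·(-13) = -0.35
p₂ = -0.35 − 0.05·(-4.043) = -0.14785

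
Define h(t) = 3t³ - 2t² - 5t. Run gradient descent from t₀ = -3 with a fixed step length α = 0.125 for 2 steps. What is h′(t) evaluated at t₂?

523145.390625

h′(t) = 9t² - 4t - 5
t₁ = -3 − 0.125·88 = -14
t₂ = -14 − 0.125·1815 = -240.875
h′(t) at (-240.875) = 523145.390625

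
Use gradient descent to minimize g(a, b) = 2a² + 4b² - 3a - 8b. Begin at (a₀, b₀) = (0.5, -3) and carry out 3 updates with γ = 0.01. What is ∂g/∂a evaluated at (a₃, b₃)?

-0.884736

∇g = (4a - 3, 8b - 8)
(a₁, b₁) = (0.5, -3) − 0.01·(-1, -32) = (0.51, -2.68)
(a₂, b₂) = (0.51, -2.68) − 0.01·(-0.96, -29.44) = (0.5196, -2.3856)
(a₃, b₃) = (0.5196, -2.3856) − 0.01·(-0.9216, -27.0848) = (0.528816, -2.114752)
∂g/∂a at (0.528816, -2.114752) = -0.884736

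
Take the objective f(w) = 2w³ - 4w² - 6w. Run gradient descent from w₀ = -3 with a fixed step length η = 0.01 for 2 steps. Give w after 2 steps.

-4.787904

f′(w) = 6w² - 8w - 6
w₁ = -3 − 0.01·72 = -3.72
w₂ = -3.72 − 0.01·106.7904 = -4.787904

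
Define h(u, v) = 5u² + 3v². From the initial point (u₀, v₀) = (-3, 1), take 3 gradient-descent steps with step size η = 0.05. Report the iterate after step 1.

(-1.5, 0.7)

∇h = (10u, 6v)
(u₁, v₁) = (-3, 1) − 0.05·(-30, 6) = (-1.5, 0.7)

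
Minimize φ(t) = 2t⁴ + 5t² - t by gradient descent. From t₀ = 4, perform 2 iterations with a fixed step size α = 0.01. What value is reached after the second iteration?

-1.07356392

φ′(t) = 8t³ + 10t - 1
Step 1: φ′(4) = 551; t₁ = 4 − 0.01·551 = -1.51
Step 2: φ′(-1.51) = -43.643608; t₂ = -1.51 − 0.01·(-43.643608) = -1.07356392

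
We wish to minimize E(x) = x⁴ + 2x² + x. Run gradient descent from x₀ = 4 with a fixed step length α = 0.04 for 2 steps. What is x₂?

E′(x) = 4x³ + 4x + 1
Step 1: E′(4) = 273; x₁ = 4 − 0.04·273 = -6.92
Step 2: E′(-6.92) = -1352.175552; x₂ = -6.92 − 0.04·(-1352.175552) = 47.16702208

47.16702208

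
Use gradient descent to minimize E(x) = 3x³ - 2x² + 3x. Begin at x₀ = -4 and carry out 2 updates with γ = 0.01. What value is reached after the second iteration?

E′(x) = 9x² - 4x + 3
x₁ = -4 − 0.01·163 = -5.63
x₂ = -5.63 − 0.01·310.7921 = -8.737921

-8.737921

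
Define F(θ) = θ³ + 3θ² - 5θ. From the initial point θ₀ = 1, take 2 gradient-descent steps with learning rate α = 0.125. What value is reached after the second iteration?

F′(θ) = 3θ² + 6θ - 5
θ₁ = 1 − 0.125·4 = 0.5
θ₂ = 0.5 − 0.125·(-1.25) = 0.65625

0.65625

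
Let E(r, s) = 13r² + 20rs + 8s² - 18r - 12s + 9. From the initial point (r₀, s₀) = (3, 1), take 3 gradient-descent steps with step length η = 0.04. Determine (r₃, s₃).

∇E = (26r + 20s - 18, 20r + 16s - 12)
(r₁, s₁) = (3, 1) − 0.04·(80, 64) = (-0.2, -1.56)
(r₂, s₂) = (-0.2, -1.56) − 0.04·(-54.4, -40.96) = (1.976, 0.0784)
(r₃, s₃) = (1.976, 0.0784) − 0.04·(34.944, 28.7744) = (0.57824, -1.072576)

(0.57824, -1.072576)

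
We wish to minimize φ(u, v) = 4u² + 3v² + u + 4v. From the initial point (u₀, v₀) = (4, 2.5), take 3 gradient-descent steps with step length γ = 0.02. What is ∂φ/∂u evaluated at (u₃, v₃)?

∇φ = (8u + 1, 6v + 4)
Step 1: at (4, 2.5), ∇φ = (33, 19) → (4, 2.5) − 0.02·(33, 19) = (3.34, 2.12)
Step 2: at (3.34, 2.12), ∇φ = (27.72, 16.72) → (3.34, 2.12) − 0.02·(27.72, 16.72) = (2.7856, 1.7856)
Step 3: at (2.7856, 1.7856), ∇φ = (23.2848, 14.7136) → (2.7856, 1.7856) − 0.02·(23.2848, 14.7136) = (2.319904, 1.491328)
∂φ/∂u at (2.319904, 1.491328) = 19.559232

19.559232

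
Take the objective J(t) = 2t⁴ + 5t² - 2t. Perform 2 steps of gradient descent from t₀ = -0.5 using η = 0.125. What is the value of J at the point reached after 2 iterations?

0

J′(t) = 8t³ + 10t - 2
Step 1: J′(-0.5) = -8; t₁ = -0.5 − 0.125·(-8) = 0.5
Step 2: J′(0.5) = 4; t₂ = 0.5 − 0.125·4 = 0
J(0) = 0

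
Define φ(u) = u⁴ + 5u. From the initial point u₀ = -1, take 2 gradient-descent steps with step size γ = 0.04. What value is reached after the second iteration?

φ′(u) = 4u³ + 5
u₁ = -1 − 0.04·1 = -1.04
u₂ = -1.04 − 0.04·0.500544 = -1.06002176

-1.06002176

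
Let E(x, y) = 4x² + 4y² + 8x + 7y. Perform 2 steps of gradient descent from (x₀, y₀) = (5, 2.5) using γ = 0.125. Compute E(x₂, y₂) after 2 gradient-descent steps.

-7.0625

∇E = (8x + 8, 8y + 7)
Step 1: at (5, 2.5), ∇E = (48, 27) → (5, 2.5) − 0.125·(48, 27) = (-1, -0.875)
Step 2: at (-1, -0.875), ∇E = (0, 0) → (-1, -0.875) − 0.125·(0, 0) = (-1, -0.875)
E(-1, -0.875) = -7.0625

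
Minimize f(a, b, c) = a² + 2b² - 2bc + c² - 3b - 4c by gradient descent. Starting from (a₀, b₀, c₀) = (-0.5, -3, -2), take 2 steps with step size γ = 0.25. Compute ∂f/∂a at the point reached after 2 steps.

-0.25

∇f = (2a, 4b - 2c - 3, -2b + 2c - 4)
Step 1: at (-0.5, -3, -2), ∇f = (-1, -11, -2) → (-0.5, -3, -2) − 0.25·(-1, -11, -2) = (-0.25, -0.25, -1.5)
Step 2: at (-0.25, -0.25, -1.5), ∇f = (-0.5, -1, -6.5) → (-0.25, -0.25, -1.5) − 0.25·(-0.5, -1, -6.5) = (-0.125, 0, 0.125)
∂f/∂a at (-0.125, 0, 0.125) = -0.25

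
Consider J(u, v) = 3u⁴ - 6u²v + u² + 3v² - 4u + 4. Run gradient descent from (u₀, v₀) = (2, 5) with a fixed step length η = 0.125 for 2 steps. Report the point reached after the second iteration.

∇J = (12u³ - 12uv + 2u - 4, -6u² + 6v)
(u₁, v₁) = (2, 5) − 0.125·(-24, 6) = (5, 4.25)
(u₂, v₂) = (5, 4.25) − 0.125·(1251, -124.5) = (-151.375, 19.8125)

(-151.375, 19.8125)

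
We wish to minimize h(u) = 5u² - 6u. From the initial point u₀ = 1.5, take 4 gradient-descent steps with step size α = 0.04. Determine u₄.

h′(u) = 10u - 6
u₁ = 1.5 − 0.04·9 = 1.14
u₂ = 1.14 − 0.04·5.4 = 0.924
u₃ = 0.924 − 0.04·3.24 = 0.7944
u₄ = 0.7944 − 0.04·1.944 = 0.71664

0.71664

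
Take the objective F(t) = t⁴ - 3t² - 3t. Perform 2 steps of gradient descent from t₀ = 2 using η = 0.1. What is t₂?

0.7692

F′(t) = 4t³ - 6t - 3
Step 1: F′(2) = 17; t₁ = 2 − 0.1·17 = 0.3
Step 2: F′(0.3) = -4.692; t₂ = 0.3 − 0.1·(-4.692) = 0.7692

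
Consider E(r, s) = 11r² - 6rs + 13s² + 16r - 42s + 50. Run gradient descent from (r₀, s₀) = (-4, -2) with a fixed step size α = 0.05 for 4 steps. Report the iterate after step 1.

∇E = (22r - 6s + 16, -6r + 26s - 42)
Step 1: at (-4, -2), ∇E = (-60, -70) → (-4, -2) − 0.05·(-60, -70) = (-1, 1.5)

(-1, 1.5)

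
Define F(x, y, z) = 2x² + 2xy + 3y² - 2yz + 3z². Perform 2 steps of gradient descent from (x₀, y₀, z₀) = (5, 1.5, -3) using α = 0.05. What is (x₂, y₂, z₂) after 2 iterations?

(3.055, -0.405, -1.34)

∇F = (4x + 2y, 2x + 6y - 2z, -2y + 6z)
Step 1: at (5, 1.5, -3), ∇F = (23, 25, -21) → (5, 1.5, -3) − 0.05·(23, 25, -21) = (3.85, 0.25, -1.95)
Step 2: at (3.85, 0.25, -1.95), ∇F = (15.9, 13.1, -12.2) → (3.85, 0.25, -1.95) − 0.05·(15.9, 13.1, -12.2) = (3.055, -0.405, -1.34)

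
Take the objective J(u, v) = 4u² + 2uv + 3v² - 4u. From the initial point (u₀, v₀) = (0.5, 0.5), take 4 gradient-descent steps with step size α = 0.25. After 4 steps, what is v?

0.3125

∇J = (8u + 2v - 4, 2u + 6v)
Step 1: at (0.5, 0.5), ∇J = (1, 4) → (0.5, 0.5) − 0.25·(1, 4) = (0.25, -0.5)
Step 2: at (0.25, -0.5), ∇J = (-3, -2.5) → (0.25, -0.5) − 0.25·(-3, -2.5) = (1, 0.125)
Step 3: at (1, 0.125), ∇J = (4.25, 2.75) → (1, 0.125) − 0.25·(4.25, 2.75) = (-0.0625, -0.5625)
Step 4: at (-0.0625, -0.5625), ∇J = (-5.625, -3.5) → (-0.0625, -0.5625) − 0.25·(-5.625, -3.5) = (1.34375, 0.3125)
v = 0.3125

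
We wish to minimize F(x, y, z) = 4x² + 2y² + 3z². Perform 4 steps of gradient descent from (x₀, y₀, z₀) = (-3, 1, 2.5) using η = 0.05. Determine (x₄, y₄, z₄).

∇F = (8x, 4y, 6z)
(x₁, y₁, z₁) = (-3, 1, 2.5) − 0.05·(-24, 4, 15) = (-1.8, 0.8, 1.75)
(x₂, y₂, z₂) = (-1.8, 0.8, 1.75) − 0.05·(-14.4, 3.2, 10.5) = (-1.08, 0.64, 1.225)
(x₃, y₃, z₃) = (-1.08, 0.64, 1.225) − 0.05·(-8.64, 2.56, 7.35) = (-0.648, 0.512, 0.8575)
(x₄, y₄, z₄) = (-0.648, 0.512, 0.8575) − 0.05·(-5.184, 2.048, 5.145) = (-0.3888, 0.4096, 0.60025)

(-0.3888, 0.4096, 0.60025)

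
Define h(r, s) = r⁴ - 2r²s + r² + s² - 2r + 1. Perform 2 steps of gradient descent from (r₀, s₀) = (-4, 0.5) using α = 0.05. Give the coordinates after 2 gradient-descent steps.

(-129.2348, 9.766)

∇h = (4r³ - 4rs + 2r - 2, -2r² + 2s)
Step 1: at (-4, 0.5), ∇h = (-258, -31) → (-4, 0.5) − 0.05·(-258, -31) = (8.9, 2.05)
Step 2: at (8.9, 2.05), ∇h = (2762.696, -154.32) → (8.9, 2.05) − 0.05·(2762.696, -154.32) = (-129.2348, 9.766)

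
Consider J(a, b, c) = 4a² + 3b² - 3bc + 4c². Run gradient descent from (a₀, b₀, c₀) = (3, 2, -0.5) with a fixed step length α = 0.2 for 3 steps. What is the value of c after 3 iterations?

1.416

∇J = (8a, 6b - 3c, -3b + 8c)
Step 1: at (3, 2, -0.5), ∇J = (24, 13.5, -10) → (3, 2, -0.5) − 0.2·(24, 13.5, -10) = (-1.8, -0.7, 1.5)
Step 2: at (-1.8, -0.7, 1.5), ∇J = (-14.4, -8.7, 14.1) → (-1.8, -0.7, 1.5) − 0.2·(-14.4, -8.7, 14.1) = (1.08, 1.04, -1.32)
Step 3: at (1.08, 1.04, -1.32), ∇J = (8.64, 10.2, -13.68) → (1.08, 1.04, -1.32) − 0.2·(8.64, 10.2, -13.68) = (-0.648, -1, 1.416)
c = 1.416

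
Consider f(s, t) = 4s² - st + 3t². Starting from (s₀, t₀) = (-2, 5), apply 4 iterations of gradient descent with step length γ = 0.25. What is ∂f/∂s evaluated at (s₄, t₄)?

-43.16015625

∇f = (8s - t, -s + 6t)
(s₁, t₁) = (-2, 5) − 0.25·(-21, 32) = (3.25, -3)
(s₂, t₂) = (3.25, -3) − 0.25·(29, -21.25) = (-4, 2.3125)
(s₃, t₃) = (-4, 2.3125) − 0.25·(-34.3125, 17.875) = (4.578125, -2.15625)
(s₄, t₄) = (4.578125, -2.15625) − 0.25·(38.78125, -17.515625) = (-5.1171875, 2.22265625)
∂f/∂s at (-5.1171875, 2.22265625) = -43.16015625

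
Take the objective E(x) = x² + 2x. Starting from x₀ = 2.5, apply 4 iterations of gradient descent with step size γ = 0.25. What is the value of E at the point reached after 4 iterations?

E′(x) = 2x + 2
x₁ = 2.5 − 0.25·7 = 0.75
x₂ = 0.75 − 0.25·3.5 = -0.125
x₃ = -0.125 − 0.25·1.75 = -0.5625
x₄ = -0.5625 − 0.25·0.875 = -0.78125
E(-0.78125) = -0.9521484375

-0.9521484375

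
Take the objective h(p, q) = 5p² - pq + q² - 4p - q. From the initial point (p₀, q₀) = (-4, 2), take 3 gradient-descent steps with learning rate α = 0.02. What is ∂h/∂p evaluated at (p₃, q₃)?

-23.272904

∇h = (10p - q - 4, -p + 2q - 1)
Step 1: at (-4, 2), ∇h = (-46, 7) → (-4, 2) − 0.02·(-46, 7) = (-3.08, 1.86)
Step 2: at (-3.08, 1.86), ∇h = (-36.66, 5.8) → (-3.08, 1.86) − 0.02·(-36.66, 5.8) = (-2.3468, 1.744)
Step 3: at (-2.3468, 1.744), ∇h = (-29.212, 4.8348) → (-2.3468, 1.744) − 0.02·(-29.212, 4.8348) = (-1.76256, 1.647304)
∂h/∂p at (-1.76256, 1.647304) = -23.272904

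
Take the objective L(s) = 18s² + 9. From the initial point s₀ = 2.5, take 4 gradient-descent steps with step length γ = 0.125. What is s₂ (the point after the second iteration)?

30.625

L′(s) = 36s
s₁ = 2.5 − 0.125·90 = -8.75
s₂ = -8.75 − 0.125·(-315) = 30.625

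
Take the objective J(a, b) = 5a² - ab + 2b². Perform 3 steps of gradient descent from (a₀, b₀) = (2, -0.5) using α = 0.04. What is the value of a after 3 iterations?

0.407104

∇J = (10a - b, -a + 4b)
Step 1: at (2, -0.5), ∇J = (20.5, -4) → (2, -0.5) − 0.04·(20.5, -4) = (1.18, -0.34)
Step 2: at (1.18, -0.34), ∇J = (12.14, -2.54) → (1.18, -0.34) − 0.04·(12.14, -2.54) = (0.6944, -0.2384)
Step 3: at (0.6944, -0.2384), ∇J = (7.1824, -1.648) → (0.6944, -0.2384) − 0.04·(7.1824, -1.648) = (0.407104, -0.17248)
a = 0.407104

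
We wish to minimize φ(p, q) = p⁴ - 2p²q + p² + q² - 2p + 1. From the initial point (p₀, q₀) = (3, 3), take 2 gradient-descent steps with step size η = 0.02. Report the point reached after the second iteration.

∇φ = (4p³ - 4pq + 2p - 2, -2p² + 2q)
(p₁, q₁) = (3, 3) − 0.02·(76, -12) = (1.48, 3.24)
(p₂, q₂) = (1.48, 3.24) − 0.02·(-5.253632, 2.0992) = (1.58507264, 3.198016)

(1.58507264, 3.198016)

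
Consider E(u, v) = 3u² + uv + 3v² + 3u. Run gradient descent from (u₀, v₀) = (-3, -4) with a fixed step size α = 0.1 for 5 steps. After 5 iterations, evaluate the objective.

∇E = (6u + v + 3, u + 6v)
Step 1: at (-3, -4), ∇E = (-19, -27) → (-3, -4) − 0.1·(-19, -27) = (-1.1, -1.3)
Step 2: at (-1.1, -1.3), ∇E = (-4.9, -8.9) → (-1.1, -1.3) − 0.1·(-4.9, -8.9) = (-0.61, -0.41)
Step 3: at (-0.61, -0.41), ∇E = (-1.07, -3.07) → (-0.61, -0.41) − 0.1·(-1.07, -3.07) = (-0.503, -0.103)
Step 4: at (-0.503, -0.103), ∇E = (-0.121, -1.121) → (-0.503, -0.103) − 0.1·(-0.121, -1.121) = (-0.4909, 0.0091)
Step 5: at (-0.4909, 0.0091), ∇E = (0.0637, -0.4363) → (-0.4909, 0.0091) − 0.1·(0.0637, -0.4363) = (-0.49727, 0.05273)
E(-0.49727, 0.05273) = -0.7678573297

-0.7678573297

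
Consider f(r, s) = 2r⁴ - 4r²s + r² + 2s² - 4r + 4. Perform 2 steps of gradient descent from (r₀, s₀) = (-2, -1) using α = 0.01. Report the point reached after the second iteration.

(-0.87352576, -0.717824)

∇f = (8r³ - 8rs + 2r - 4, -4r² + 4s)
Step 1: at (-2, -1), ∇f = (-88, -20) → (-2, -1) − 0.01·(-88, -20) = (-1.12, -0.8)
Step 2: at (-1.12, -0.8), ∇f = (-24.647424, -8.2176) → (-1.12, -0.8) − 0.01·(-24.647424, -8.2176) = (-0.87352576, -0.717824)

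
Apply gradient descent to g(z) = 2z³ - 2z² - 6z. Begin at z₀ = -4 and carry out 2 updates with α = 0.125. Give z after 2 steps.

-248.296875

g′(z) = 6z² - 4z - 6
Step 1: g′(-4) = 106; z₁ = -4 − 0.125·106 = -17.25
Step 2: g′(-17.25) = 1848.375; z₂ = -17.25 − 0.125·1848.375 = -248.296875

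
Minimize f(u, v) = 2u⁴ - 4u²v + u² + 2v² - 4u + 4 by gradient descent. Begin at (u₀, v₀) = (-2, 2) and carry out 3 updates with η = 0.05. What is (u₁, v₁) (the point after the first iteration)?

(0, 2.4)

∇f = (8u³ - 8uv + 2u - 4, -4u² + 4v)
(u₁, v₁) = (-2, 2) − 0.05·(-40, -8) = (0, 2.4)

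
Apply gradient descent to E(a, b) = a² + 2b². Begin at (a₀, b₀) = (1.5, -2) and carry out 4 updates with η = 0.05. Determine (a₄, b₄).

(0.98415, -0.8192)

∇E = (2a, 4b)
(a₁, b₁) = (1.5, -2) − 0.05·(3, -8) = (1.35, -1.6)
(a₂, b₂) = (1.35, -1.6) − 0.05·(2.7, -6.4) = (1.215, -1.28)
(a₃, b₃) = (1.215, -1.28) − 0.05·(2.43, -5.12) = (1.0935, -1.024)
(a₄, b₄) = (1.0935, -1.024) − 0.05·(2.187, -4.096) = (0.98415, -0.8192)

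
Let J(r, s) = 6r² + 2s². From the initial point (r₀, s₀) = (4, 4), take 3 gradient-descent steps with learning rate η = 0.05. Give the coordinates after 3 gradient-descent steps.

∇J = (12r, 4s)
Step 1: at (4, 4), ∇J = (48, 16) → (4, 4) − 0.05·(48, 16) = (1.6, 3.2)
Step 2: at (1.6, 3.2), ∇J = (19.2, 12.8) → (1.6, 3.2) − 0.05·(19.2, 12.8) = (0.64, 2.56)
Step 3: at (0.64, 2.56), ∇J = (7.68, 10.24) → (0.64, 2.56) − 0.05·(7.68, 10.24) = (0.256, 2.048)

(0.256, 2.048)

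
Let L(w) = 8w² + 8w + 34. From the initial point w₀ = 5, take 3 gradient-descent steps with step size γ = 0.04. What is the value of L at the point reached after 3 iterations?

L′(w) = 16w + 8
Step 1: L′(5) = 88; w₁ = 5 − 0.04·88 = 1.48
Step 2: L′(1.48) = 31.68; w₂ = 1.48 − 0.04·31.68 = 0.2128
Step 3: L′(0.2128) = 11.4048; w₃ = 0.2128 − 0.04·11.4048 = -0.243392
L(-0.243392) = 32.526781325312

32.526781325312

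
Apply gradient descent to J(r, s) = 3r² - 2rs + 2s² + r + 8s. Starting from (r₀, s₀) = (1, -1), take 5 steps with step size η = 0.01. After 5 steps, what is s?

-1.10865908

∇J = (6r - 2s + 1, -2r + 4s + 8)
Step 1: at (1, -1), ∇J = (9, 2) → (1, -1) − 0.01·(9, 2) = (0.91, -1.02)
Step 2: at (0.91, -1.02), ∇J = (8.5, 2.1) → (0.91, -1.02) − 0.01·(8.5, 2.1) = (0.825, -1.041)
Step 3: at (0.825, -1.041), ∇J = (8.032, 2.186) → (0.825, -1.041) − 0.01·(8.032, 2.186) = (0.74468, -1.06286)
Step 4: at (0.74468, -1.06286), ∇J = (7.5938, 2.2592) → (0.74468, -1.06286) − 0.01·(7.5938, 2.2592) = (0.668742, -1.085452)
Step 5: at (0.668742, -1.085452), ∇J = (7.183356, 2.320708) → (0.668742, -1.085452) − 0.01·(7.183356, 2.320708) = (0.59690844, -1.10865908)
s = -1.10865908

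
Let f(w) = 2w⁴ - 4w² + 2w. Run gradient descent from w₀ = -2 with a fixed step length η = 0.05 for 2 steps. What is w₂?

f′(w) = 8w³ - 8w + 2
Step 1: f′(-2) = -46; w₁ = -2 − 0.05·(-46) = 0.3
Step 2: f′(0.3) = -0.184; w₂ = 0.3 − 0.05·(-0.184) = 0.3092

0.3092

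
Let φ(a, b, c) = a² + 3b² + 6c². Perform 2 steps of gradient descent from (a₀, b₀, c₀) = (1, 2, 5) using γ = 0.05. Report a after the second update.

0.81

∇φ = (2a, 6b, 12c)
(a₁, b₁, c₁) = (1, 2, 5) − 0.05·(2, 12, 60) = (0.9, 1.4, 2)
(a₂, b₂, c₂) = (0.9, 1.4, 2) − 0.05·(1.8, 8.4, 24) = (0.81, 0.98, 0.8)
a = 0.81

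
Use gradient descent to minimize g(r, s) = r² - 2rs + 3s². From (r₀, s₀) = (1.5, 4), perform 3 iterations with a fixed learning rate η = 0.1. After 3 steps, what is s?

0.86

∇g = (2r - 2s, -2r + 6s)
(r₁, s₁) = (1.5, 4) − 0.1·(-5, 21) = (2, 1.9)
(r₂, s₂) = (2, 1.9) − 0.1·(0.2, 7.4) = (1.98, 1.16)
(r₃, s₃) = (1.98, 1.16) − 0.1·(1.64, 3) = (1.816, 0.86)
s = 0.86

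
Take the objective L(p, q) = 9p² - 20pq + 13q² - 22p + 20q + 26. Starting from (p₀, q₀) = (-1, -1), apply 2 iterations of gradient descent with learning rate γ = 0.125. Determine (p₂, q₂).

(-6, 7.4375)

∇L = (18p - 20q - 22, -20p + 26q + 20)
Step 1: at (-1, -1), ∇L = (-20, 14) → (-1, -1) − 0.125·(-20, 14) = (1.5, -2.75)
Step 2: at (1.5, -2.75), ∇L = (60, -81.5) → (1.5, -2.75) − 0.125·(60, -81.5) = (-6, 7.4375)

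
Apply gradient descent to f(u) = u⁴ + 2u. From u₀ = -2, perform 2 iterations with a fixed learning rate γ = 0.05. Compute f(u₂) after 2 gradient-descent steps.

f′(u) = 4u³ + 2
Step 1: f′(-2) = -30; u₁ = -2 − 0.05·(-30) = -0.5
Step 2: f′(-0.5) = 1.5; u₂ = -0.5 − 0.05·1.5 = -0.575
f(-0.575) = -1.040687109375

-1.040687109375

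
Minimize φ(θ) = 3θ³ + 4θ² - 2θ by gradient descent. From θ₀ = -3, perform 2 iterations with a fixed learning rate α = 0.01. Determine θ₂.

-4.380225

φ′(θ) = 9θ² + 8θ - 2
θ₁ = -3 − 0.01·55 = -3.55
θ₂ = -3.55 − 0.01·83.0225 = -4.380225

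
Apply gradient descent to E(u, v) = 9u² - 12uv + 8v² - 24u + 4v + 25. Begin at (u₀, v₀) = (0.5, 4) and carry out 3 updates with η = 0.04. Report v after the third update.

1.718144

∇E = (18u - 12v - 24, -12u + 16v + 4)
(u₁, v₁) = (0.5, 4) − 0.04·(-63, 62) = (3.02, 1.52)
(u₂, v₂) = (3.02, 1.52) − 0.04·(12.12, -7.92) = (2.5352, 1.8368)
(u₃, v₃) = (2.5352, 1.8368) − 0.04·(-0.408, 2.9664) = (2.55152, 1.718144)
v = 1.718144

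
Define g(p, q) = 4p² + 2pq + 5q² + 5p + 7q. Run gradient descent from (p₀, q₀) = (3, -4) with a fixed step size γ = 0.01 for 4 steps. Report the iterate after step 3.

(2.403744, -3.256348)

∇g = (8p + 2q + 5, 2p + 10q + 7)
(p₁, q₁) = (3, -4) − 0.01·(21, -27) = (2.79, -3.73)
(p₂, q₂) = (2.79, -3.73) − 0.01·(19.86, -24.72) = (2.5914, -3.4828)
(p₃, q₃) = (2.5914, -3.4828) − 0.01·(18.7656, -22.6452) = (2.403744, -3.256348)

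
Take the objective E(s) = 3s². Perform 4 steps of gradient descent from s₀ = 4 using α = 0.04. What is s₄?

1.33448704

E′(s) = 6s
s₁ = 4 − 0.04·24 = 3.04
s₂ = 3.04 − 0.04·18.24 = 2.3104
s₃ = 2.3104 − 0.04·13.8624 = 1.755904
s₄ = 1.755904 − 0.04·10.535424 = 1.33448704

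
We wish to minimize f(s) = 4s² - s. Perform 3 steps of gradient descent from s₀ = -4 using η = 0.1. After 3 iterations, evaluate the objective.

f′(s) = 8s - 1
Step 1: f′(-4) = -33; s₁ = -4 − 0.1·(-33) = -0.7
Step 2: f′(-0.7) = -6.6; s₂ = -0.7 − 0.1·(-6.6) = -0.04
Step 3: f′(-0.04) = -1.32; s₃ = -0.04 − 0.1·(-1.32) = 0.092
f(0.092) = -0.058144

-0.058144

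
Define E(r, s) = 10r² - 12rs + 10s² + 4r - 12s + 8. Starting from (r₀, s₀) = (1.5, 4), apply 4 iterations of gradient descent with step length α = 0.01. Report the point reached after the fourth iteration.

∇E = (20r - 12s + 4, -12r + 20s - 12)
(r₁, s₁) = (1.5, 4) − 0.01·(-14, 50) = (1.64, 3.5)
(r₂, s₂) = (1.64, 3.5) − 0.01·(-5.2, 38.32) = (1.692, 3.1168)
(r₃, s₃) = (1.692, 3.1168) − 0.01·(0.4384, 30.032) = (1.687616, 2.81648)
(r₄, s₄) = (1.687616, 2.81648) − 0.01·(3.95456, 24.078208) = (1.6480704, 2.57569792)

(1.6480704, 2.57569792)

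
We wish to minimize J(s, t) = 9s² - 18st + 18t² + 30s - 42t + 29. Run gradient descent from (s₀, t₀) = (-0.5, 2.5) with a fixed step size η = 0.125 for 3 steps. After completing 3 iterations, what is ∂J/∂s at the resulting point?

3757.6875

∇J = (18s - 18t + 30, -18s + 36t - 42)
Step 1: at (-0.5, 2.5), ∇J = (-24, 57) → (-0.5, 2.5) − 0.125·(-24, 57) = (2.5, -4.625)
Step 2: at (2.5, -4.625), ∇J = (158.25, -253.5) → (2.5, -4.625) − 0.125·(158.25, -253.5) = (-17.28125, 27.0625)
Step 3: at (-17.28125, 27.0625), ∇J = (-768.1875, 1243.3125) → (-17.28125, 27.0625) − 0.125·(-768.1875, 1243.3125) = (78.7421875, -128.3515625)
∂J/∂s at (78.7421875, -128.3515625) = 3757.6875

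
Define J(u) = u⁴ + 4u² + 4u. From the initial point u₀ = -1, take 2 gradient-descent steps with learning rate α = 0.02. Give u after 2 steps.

J′(u) = 4u³ + 8u + 4
Step 1: J′(-1) = -8; u₁ = -1 − 0.02·(-8) = -0.84
Step 2: J′(-0.84) = -5.090816; u₂ = -0.84 − 0.02·(-5.090816) = -0.73818368

-0.73818368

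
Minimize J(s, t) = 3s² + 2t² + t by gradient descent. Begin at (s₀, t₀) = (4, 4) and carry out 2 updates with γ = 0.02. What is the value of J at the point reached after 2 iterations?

∇J = (6s, 4t + 1)
Step 1: at (4, 4), ∇J = (24, 17) → (4, 4) − 0.02·(24, 17) = (3.52, 3.66)
Step 2: at (3.52, 3.66), ∇J = (21.12, 15.64) → (3.52, 3.66) − 0.02·(21.12, 15.64) = (3.0976, 3.3472)
J(3.0976, 3.3472) = 54.54007296

54.54007296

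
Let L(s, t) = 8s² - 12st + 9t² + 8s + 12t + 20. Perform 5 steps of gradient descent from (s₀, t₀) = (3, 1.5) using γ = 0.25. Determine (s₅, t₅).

(-5275.90625, 5729.671875)

∇L = (16s - 12t + 8, -12s + 18t + 12)
Step 1: at (3, 1.5), ∇L = (38, 3) → (3, 1.5) − 0.25·(38, 3) = (-6.5, 0.75)
Step 2: at (-6.5, 0.75), ∇L = (-105, 103.5) → (-6.5, 0.75) − 0.25·(-105, 103.5) = (19.75, -25.125)
Step 3: at (19.75, -25.125), ∇L = (625.5, -677.25) → (19.75, -25.125) − 0.25·(625.5, -677.25) = (-136.625, 144.1875)
Step 4: at (-136.625, 144.1875), ∇L = (-3908.25, 4246.875) → (-136.625, 144.1875) − 0.25·(-3908.25, 4246.875) = (840.4375, -917.53125)
Step 5: at (840.4375, -917.53125), ∇L = (24465.375, -26588.8125) → (840.4375, -917.53125) − 0.25·(24465.375, -26588.8125) = (-5275.90625, 5729.671875)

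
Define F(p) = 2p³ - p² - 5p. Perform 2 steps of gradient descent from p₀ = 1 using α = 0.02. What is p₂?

1.035952

F′(p) = 6p² - 2p - 5
Step 1: F′(1) = -1; p₁ = 1 − 0.02·(-1) = 1.02
Step 2: F′(1.02) = -0.7976; p₂ = 1.02 − 0.02·(-0.7976) = 1.035952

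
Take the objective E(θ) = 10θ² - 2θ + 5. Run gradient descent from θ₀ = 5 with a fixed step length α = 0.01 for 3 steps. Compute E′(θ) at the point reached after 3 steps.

E′(θ) = 20θ - 2
Step 1: E′(5) = 98; θ₁ = 5 − 0.01·98 = 4.02
Step 2: E′(4.02) = 78.4; θ₂ = 4.02 − 0.01·78.4 = 3.236
Step 3: E′(3.236) = 62.72; θ₃ = 3.236 − 0.01·62.72 = 2.6088
E′(θ) at (2.6088) = 50.176

50.176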